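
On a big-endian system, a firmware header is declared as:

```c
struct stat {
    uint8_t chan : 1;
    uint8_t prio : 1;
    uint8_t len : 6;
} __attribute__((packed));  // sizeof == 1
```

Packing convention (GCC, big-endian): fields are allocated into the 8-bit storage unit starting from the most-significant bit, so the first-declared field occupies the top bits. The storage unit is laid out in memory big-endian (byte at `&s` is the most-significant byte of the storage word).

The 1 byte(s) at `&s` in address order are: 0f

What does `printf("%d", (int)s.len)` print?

15

[0]=0x0f (big-endian) → word 0x0f
chan [7+:1] = (word>>7) & 0x1 = 0
prio [6+:1] = (word>>6) & 0x1 = 0
len [0+:6] = (word>>0) & 0x3f = 15  ←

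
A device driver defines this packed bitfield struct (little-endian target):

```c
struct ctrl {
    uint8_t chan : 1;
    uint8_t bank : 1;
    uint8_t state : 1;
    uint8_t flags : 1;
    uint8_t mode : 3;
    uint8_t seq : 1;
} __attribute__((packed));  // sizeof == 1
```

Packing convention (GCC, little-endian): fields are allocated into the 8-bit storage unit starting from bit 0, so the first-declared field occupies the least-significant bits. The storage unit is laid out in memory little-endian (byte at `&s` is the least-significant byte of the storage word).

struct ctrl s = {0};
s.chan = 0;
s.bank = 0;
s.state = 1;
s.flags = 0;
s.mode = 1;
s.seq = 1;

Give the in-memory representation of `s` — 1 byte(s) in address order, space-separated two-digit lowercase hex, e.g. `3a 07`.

94

chan (1b) val=0 bits=0x0 at bit 0: 0x00
bank (1b) val=0 bits=0x0 at bit 1: 0x00
state (1b) val=1 bits=0x1 at bit 2: 0x04
flags (1b) val=0 bits=0x0 at bit 3: 0x04
mode (3b) val=1 bits=0x1 at bit 4: 0x14
seq (1b) val=1 bits=0x1 at bit 7: 0x94
word = 0x94 → little-endian bytes:
  [0]=0x94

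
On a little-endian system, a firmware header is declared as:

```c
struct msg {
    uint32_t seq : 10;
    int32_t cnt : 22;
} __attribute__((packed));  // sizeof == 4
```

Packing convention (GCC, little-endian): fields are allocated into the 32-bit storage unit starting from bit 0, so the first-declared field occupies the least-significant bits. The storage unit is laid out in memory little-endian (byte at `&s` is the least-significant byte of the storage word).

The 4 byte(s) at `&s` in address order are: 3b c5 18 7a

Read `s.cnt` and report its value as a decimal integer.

2000433

[0]=0x3b [1]=0xc5 [2]=0x18 [3]=0x7a (little-endian) → word 0x7a18c53b
seq [0+:10] = (word>>0) & 0x3ff = 315
cnt [10+:22] = (word>>10) & 0x3fffff = 2000433  ←
cnt signed 22b, MSB=0: value = 2000433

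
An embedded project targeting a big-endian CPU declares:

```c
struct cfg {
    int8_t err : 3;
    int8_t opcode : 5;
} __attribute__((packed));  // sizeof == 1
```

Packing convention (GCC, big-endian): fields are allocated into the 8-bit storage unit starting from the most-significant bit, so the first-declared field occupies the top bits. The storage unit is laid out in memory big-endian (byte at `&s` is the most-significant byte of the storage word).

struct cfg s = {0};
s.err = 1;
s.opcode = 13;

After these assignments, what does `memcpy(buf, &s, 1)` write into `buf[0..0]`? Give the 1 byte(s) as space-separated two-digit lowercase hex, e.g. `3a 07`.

[5+:3] err=1 & 0x7 = 0x1; word=0x20
[0+:5] opcode=13 & 0x1f = 0xd; word=0x2d
word = 0x2d → big-endian bytes:
  [0]=0x2d

2d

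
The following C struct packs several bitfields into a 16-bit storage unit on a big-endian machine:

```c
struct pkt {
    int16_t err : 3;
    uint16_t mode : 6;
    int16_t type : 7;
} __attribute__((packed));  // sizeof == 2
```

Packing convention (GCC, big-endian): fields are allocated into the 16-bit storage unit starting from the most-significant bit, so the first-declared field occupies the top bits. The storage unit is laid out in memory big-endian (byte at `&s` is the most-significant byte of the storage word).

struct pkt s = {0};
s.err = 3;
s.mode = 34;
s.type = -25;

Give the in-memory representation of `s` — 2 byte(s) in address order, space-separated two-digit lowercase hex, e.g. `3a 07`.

71 67

err (3b) val=3 bits=0x3 at bit 13: 0x6000
mode (6b) val=34 bits=0x22 at bit 7: 0x7100
type (7b) val=-25 bits=0x67 at bit 0: 0x7167
word = 0x7167 → big-endian bytes:
  [0]=0x71  [1]=0x67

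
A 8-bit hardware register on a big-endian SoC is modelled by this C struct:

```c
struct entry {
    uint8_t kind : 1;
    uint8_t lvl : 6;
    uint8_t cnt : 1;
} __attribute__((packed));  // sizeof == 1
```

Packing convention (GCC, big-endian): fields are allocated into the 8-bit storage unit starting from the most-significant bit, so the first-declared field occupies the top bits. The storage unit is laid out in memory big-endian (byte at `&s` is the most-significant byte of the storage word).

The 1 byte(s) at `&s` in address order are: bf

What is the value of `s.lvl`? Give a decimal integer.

31

[0]=0xbf (big-endian) → word 0xbf
kind:1 @ bit 7 → (0xbf>>7)&0x1 = 0x1
lvl:6 @ bit 1 → (0xbf>>1)&0x3f = 0x1f  ←
cnt:1 @ bit 0 → (0xbf>>0)&0x1 = 0x1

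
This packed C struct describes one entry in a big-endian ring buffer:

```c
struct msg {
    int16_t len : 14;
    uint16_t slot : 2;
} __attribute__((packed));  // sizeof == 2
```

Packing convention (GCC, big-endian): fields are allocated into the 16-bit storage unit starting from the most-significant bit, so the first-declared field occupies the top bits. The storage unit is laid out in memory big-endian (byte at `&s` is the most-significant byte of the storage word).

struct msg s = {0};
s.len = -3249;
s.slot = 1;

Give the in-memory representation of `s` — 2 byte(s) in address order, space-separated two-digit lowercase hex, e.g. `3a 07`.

len:14 = -3249 → 0x334f << 2 → word 0xcd3c
slot:2 = 1 → 0x1 << 0 → word 0xcd3d
word = 0xcd3d → big-endian bytes:
  [0]=0xcd  [1]=0x3d

cd 3d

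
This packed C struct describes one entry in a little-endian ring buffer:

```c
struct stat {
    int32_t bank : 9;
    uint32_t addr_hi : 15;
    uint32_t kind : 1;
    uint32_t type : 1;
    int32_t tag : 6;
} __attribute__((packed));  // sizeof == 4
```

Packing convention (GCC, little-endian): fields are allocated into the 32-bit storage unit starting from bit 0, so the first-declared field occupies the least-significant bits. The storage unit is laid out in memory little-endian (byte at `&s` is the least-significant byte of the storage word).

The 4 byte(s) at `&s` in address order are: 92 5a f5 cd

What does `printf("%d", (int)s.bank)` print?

146

[0]=0x92 [1]=0x5a [2]=0xf5 [3]=0xcd (little-endian) → word 0xcdf55a92
bank:9 @ bit 0 → (0xcdf55a92>>0)&0x1ff = 0x92  ←
addr_hi:15 @ bit 9 → (0xcdf55a92>>9)&0x7fff = 0x7aad
kind:1 @ bit 24 → (0xcdf55a92>>24)&0x1 = 0x1
type:1 @ bit 25 → (0xcdf55a92>>25)&0x1 = 0x0
tag:6 @ bit 26 → (0xcdf55a92>>26)&0x3f = 0x33
bank signed 9b, MSB=0: value = 146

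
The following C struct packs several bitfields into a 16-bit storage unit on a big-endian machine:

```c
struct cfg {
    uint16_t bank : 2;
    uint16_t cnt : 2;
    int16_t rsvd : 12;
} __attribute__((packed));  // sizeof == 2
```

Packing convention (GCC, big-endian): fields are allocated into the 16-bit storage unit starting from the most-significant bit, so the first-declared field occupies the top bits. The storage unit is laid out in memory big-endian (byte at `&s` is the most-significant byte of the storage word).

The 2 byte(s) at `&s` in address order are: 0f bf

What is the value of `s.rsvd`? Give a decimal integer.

[0]=0x0f [1]=0xbf (big-endian) → word 0x0fbf
bank [14+:2] = (word>>14) & 0x3 = 0
cnt [12+:2] = (word>>12) & 0x3 = 0
rsvd [0+:12] = (word>>0) & 0xfff = 4031  ←
rsvd signed 12b, MSB=1: 4031 - 4096 = -65

-65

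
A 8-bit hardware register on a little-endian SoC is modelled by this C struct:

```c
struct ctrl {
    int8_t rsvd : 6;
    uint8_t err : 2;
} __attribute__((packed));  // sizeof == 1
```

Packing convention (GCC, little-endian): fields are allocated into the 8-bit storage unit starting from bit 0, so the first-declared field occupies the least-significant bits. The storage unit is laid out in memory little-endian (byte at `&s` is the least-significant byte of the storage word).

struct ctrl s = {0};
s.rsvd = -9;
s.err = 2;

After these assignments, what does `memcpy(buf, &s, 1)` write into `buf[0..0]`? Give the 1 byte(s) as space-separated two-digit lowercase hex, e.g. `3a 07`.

b7

rsvd (6b) val=-9 bits=0x37 at bit 0: 0x37
err (2b) val=2 bits=0x2 at bit 6: 0xb7
word = 0xb7 → little-endian bytes:
  [0]=0xb7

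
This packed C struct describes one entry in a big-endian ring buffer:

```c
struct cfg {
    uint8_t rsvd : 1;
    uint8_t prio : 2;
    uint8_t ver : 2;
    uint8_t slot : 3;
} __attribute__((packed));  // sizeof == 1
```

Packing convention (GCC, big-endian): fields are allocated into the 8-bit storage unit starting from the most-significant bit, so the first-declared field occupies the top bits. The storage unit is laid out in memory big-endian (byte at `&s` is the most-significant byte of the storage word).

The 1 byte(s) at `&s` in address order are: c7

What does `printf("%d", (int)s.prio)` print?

[0]=0xc7 (big-endian) → word 0xc7
rsvd [7+:1] = (word>>7) & 0x1 = 1
prio [5+:2] = (word>>5) & 0x3 = 2  ←
ver [3+:2] = (word>>3) & 0x3 = 0
slot [0+:3] = (word>>0) & 0x7 = 7

2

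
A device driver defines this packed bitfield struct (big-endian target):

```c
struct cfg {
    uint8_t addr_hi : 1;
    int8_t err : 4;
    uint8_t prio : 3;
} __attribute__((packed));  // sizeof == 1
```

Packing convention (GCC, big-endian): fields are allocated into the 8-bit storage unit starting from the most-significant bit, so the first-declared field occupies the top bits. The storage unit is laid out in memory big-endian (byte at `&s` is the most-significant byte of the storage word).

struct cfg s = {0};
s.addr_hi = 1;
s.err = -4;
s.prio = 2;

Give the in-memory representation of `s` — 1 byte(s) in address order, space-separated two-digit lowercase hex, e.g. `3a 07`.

addr_hi (1b) val=1 bits=0x1 at bit 7: 0x80
err (4b) val=-4 bits=0xc at bit 3: 0xe0
prio (3b) val=2 bits=0x2 at bit 0: 0xe2
word = 0xe2 → big-endian bytes:
  [0]=0xe2

e2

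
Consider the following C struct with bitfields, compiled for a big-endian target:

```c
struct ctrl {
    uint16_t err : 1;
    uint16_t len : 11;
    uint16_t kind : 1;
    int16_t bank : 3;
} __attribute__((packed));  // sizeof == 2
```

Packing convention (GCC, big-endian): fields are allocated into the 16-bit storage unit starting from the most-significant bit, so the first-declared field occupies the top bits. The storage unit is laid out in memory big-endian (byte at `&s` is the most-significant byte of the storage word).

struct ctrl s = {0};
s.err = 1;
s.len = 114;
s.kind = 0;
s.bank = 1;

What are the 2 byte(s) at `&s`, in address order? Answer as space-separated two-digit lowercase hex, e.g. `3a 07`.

err (1b) val=1 bits=0x1 at bit 15: 0x8000
len (11b) val=114 bits=0x72 at bit 4: 0x8720
kind (1b) val=0 bits=0x0 at bit 3: 0x8720
bank (3b) val=1 bits=0x1 at bit 0: 0x8721
word = 0x8721 → big-endian bytes:
  [0]=0x87  [1]=0x21

87 21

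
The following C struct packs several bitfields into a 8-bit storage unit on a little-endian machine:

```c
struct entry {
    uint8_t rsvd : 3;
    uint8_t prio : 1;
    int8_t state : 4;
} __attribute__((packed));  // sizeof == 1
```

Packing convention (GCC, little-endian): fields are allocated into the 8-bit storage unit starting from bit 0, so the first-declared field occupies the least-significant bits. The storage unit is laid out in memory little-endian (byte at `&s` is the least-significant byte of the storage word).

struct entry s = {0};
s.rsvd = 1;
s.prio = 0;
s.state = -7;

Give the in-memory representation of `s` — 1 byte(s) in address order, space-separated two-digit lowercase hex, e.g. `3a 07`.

[0+:3] rsvd=1 & 0x7 = 0x1; word=0x01
[3+:1] prio=0 & 0x1 = 0x0; word=0x01
[4+:4] state=-7 & 0xf = 0x9; word=0x91
word = 0x91 → little-endian bytes:
  [0]=0x91

91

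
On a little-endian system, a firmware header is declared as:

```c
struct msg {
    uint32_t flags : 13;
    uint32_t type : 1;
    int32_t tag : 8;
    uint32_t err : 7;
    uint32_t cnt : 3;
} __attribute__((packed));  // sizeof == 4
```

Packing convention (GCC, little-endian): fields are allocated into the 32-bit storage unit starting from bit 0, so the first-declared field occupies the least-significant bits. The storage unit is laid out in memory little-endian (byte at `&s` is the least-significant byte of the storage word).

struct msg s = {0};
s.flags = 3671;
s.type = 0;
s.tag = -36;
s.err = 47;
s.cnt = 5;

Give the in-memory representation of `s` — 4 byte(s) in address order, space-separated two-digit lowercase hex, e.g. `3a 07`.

flags:13 = 3671 → 0xe57 << 0 → word 0x00000e57
type:1 = 0 → 0x0 << 13 → word 0x00000e57
tag:8 = -36 → 0xdc << 14 → word 0x00370e57
err:7 = 47 → 0x2f << 22 → word 0x0bf70e57
cnt:3 = 5 → 0x5 << 29 → word 0xabf70e57
word = 0xabf70e57 → little-endian bytes:
  [0]=0x57  [1]=0x0e  [2]=0xf7  [3]=0xab

57 0e f7 ab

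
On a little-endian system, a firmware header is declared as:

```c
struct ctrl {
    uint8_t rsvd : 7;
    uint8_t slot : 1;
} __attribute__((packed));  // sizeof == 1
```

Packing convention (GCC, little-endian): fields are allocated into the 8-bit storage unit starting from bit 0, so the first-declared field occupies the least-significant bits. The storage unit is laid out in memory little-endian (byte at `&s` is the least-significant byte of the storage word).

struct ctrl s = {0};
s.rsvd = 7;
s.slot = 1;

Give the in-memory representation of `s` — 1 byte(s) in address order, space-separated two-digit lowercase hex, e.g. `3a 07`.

87

[0+:7] rsvd=7 & 0x7f = 0x7; word=0x07
[7+:1] slot=1 & 0x1 = 0x1; word=0x87
word = 0x87 → little-endian bytes:
  [0]=0x87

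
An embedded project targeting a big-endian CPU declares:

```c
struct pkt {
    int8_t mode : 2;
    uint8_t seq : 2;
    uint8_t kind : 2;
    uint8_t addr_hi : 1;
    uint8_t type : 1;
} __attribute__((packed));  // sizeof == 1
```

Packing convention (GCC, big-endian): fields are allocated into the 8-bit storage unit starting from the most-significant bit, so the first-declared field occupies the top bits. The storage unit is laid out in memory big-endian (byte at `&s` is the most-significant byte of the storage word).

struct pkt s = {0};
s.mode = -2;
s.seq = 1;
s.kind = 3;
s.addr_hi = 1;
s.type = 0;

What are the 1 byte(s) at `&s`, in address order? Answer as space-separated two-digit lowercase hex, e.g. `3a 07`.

mode (2b) val=-2 bits=0x2 at bit 6: 0x80
seq (2b) val=1 bits=0x1 at bit 4: 0x90
kind (2b) val=3 bits=0x3 at bit 2: 0x9c
addr_hi (1b) val=1 bits=0x1 at bit 1: 0x9e
type (1b) val=0 bits=0x0 at bit 0: 0x9e
word = 0x9e → big-endian bytes:
  [0]=0x9e

9e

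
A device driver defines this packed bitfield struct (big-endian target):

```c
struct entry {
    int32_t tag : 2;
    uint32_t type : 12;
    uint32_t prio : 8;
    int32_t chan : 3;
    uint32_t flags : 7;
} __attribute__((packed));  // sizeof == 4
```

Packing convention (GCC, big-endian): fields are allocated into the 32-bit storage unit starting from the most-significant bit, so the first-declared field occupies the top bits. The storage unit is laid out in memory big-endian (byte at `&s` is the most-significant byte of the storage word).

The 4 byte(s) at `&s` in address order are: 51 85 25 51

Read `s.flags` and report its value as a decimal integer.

[0]=0x51 [1]=0x85 [2]=0x25 [3]=0x51 (big-endian) → word 0x51852551
tag [30+:2] = (word>>30) & 0x3 = 1
type [18+:12] = (word>>18) & 0xfff = 1121
prio [10+:8] = (word>>10) & 0xff = 73
chan [7+:3] = (word>>7) & 0x7 = 2
flags [0+:7] = (word>>0) & 0x7f = 81  ←

81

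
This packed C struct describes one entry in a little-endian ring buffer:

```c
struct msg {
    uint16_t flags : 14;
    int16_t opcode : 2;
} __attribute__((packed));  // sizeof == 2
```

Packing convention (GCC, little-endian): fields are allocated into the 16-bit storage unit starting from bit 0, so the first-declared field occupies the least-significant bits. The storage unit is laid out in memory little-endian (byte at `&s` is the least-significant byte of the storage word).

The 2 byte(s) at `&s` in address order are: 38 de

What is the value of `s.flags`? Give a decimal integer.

[0]=0x38 [1]=0xde (little-endian) → word 0xde38
flags [0+:14] = (word>>0) & 0x3fff = 7736  ←
opcode [14+:2] = (word>>14) & 0x3 = 3

7736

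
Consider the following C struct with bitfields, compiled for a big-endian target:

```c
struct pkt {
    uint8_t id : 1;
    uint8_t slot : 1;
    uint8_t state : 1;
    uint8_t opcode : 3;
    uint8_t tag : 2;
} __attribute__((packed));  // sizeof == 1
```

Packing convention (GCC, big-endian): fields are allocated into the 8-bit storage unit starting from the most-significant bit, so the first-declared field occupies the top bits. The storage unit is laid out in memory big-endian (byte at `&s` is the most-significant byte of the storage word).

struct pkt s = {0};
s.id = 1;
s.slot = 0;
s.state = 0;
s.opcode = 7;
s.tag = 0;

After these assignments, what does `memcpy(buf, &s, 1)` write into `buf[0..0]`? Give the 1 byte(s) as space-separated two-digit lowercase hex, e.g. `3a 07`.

9c

[7+:1] id=1 & 0x1 = 0x1; word=0x80
[6+:1] slot=0 & 0x1 = 0x0; word=0x80
[5+:1] state=0 & 0x1 = 0x0; word=0x80
[2+:3] opcode=7 & 0x7 = 0x7; word=0x9c
[0+:2] tag=0 & 0x3 = 0x0; word=0x9c
word = 0x9c → big-endian bytes:
  [0]=0x9c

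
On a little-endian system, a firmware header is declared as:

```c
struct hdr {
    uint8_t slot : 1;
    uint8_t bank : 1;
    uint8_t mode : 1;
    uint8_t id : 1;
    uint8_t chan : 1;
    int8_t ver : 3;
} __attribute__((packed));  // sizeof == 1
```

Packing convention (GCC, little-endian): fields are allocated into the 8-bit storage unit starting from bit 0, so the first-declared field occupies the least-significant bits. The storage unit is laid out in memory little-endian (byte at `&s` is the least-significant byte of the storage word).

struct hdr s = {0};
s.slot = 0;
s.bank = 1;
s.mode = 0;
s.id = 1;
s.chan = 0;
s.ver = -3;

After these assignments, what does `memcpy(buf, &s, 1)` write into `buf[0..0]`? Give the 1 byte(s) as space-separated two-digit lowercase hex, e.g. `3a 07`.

slot:1 = 0 → 0x0 << 0 → word 0x00
bank:1 = 1 → 0x1 << 1 → word 0x02
mode:1 = 0 → 0x0 << 2 → word 0x02
id:1 = 1 → 0x1 << 3 → word 0x0a
chan:1 = 0 → 0x0 << 4 → word 0x0a
ver:3 = -3 → 0x5 << 5 → word 0xaa
word = 0xaa → little-endian bytes:
  [0]=0xaa

aa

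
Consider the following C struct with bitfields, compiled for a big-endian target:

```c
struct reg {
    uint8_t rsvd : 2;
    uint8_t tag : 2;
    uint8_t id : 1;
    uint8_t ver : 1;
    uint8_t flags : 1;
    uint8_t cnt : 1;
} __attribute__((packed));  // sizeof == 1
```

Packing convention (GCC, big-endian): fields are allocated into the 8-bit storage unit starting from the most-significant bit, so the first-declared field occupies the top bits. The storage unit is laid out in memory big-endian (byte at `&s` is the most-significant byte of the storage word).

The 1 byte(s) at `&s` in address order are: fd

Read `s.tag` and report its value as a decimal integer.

3

[0]=0xfd (big-endian) → word 0xfd
rsvd [6+:2] = (word>>6) & 0x3 = 3
tag [4+:2] = (word>>4) & 0x3 = 3  ←
id [3+:1] = (word>>3) & 0x1 = 1
ver [2+:1] = (word>>2) & 0x1 = 1
flags [1+:1] = (word>>1) & 0x1 = 0
cnt [0+:1] = (word>>0) & 0x1 = 1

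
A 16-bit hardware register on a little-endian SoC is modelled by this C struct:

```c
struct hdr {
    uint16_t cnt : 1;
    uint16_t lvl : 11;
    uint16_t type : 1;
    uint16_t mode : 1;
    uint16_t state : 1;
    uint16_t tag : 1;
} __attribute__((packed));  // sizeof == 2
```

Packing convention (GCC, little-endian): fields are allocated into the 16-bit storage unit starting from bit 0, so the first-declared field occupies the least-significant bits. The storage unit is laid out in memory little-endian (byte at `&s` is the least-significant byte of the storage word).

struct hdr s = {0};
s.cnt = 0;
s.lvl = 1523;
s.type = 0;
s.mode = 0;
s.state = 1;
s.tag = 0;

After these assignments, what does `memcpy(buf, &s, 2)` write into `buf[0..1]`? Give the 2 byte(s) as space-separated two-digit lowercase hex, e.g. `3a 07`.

[0+:1] cnt=0 & 0x1 = 0x0; word=0x0000
[1+:11] lvl=1523 & 0x7ff = 0x5f3; word=0x0be6
[12+:1] type=0 & 0x1 = 0x0; word=0x0be6
[13+:1] mode=0 & 0x1 = 0x0; word=0x0be6
[14+:1] state=1 & 0x1 = 0x1; word=0x4be6
[15+:1] tag=0 & 0x1 = 0x0; word=0x4be6
word = 0x4be6 → little-endian bytes:
  [0]=0xe6  [1]=0x4b

e6 4b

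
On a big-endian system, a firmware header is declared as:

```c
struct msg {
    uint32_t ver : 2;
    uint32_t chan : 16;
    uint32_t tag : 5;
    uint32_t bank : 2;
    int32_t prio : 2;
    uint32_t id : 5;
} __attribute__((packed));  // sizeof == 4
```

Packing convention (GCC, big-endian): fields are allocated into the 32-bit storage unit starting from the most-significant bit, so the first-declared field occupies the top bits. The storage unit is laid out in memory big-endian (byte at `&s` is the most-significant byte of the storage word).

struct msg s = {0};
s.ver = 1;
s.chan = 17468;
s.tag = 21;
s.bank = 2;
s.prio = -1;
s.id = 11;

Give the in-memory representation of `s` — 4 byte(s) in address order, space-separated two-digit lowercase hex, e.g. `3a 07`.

ver:2 = 1 → 0x1 << 30 → word 0x40000000
chan:16 = 17468 → 0x443c << 14 → word 0x510f0000
tag:5 = 21 → 0x15 << 9 → word 0x510f2a00
bank:2 = 2 → 0x2 << 7 → word 0x510f2b00
prio:2 = -1 → 0x3 << 5 → word 0x510f2b60
id:5 = 11 → 0xb << 0 → word 0x510f2b6b
word = 0x510f2b6b → big-endian bytes:
  [0]=0x51  [1]=0x0f  [2]=0x2b  [3]=0x6b

51 0f 2b 6b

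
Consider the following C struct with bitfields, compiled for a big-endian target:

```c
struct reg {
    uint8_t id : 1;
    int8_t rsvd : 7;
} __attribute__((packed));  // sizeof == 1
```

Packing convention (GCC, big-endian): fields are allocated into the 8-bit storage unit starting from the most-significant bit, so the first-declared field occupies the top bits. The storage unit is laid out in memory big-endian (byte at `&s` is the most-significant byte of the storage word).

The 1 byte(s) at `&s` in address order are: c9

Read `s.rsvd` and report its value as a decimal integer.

[0]=0xc9 (big-endian) → word 0xc9
id [7+:1] = (word>>7) & 0x1 = 1
rsvd [0+:7] = (word>>0) & 0x7f = 73  ←
rsvd signed 7b, MSB=1: 73 - 128 = -55

-55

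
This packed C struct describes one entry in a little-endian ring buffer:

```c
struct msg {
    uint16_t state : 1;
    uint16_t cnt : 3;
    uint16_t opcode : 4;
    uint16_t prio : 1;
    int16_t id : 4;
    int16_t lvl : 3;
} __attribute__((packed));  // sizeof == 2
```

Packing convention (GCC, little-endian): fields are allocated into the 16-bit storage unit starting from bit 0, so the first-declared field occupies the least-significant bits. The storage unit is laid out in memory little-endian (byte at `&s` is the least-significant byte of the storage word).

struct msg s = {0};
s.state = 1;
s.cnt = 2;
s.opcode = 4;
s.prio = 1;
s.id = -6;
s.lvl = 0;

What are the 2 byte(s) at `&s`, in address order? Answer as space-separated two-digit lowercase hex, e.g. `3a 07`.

state (1b) val=1 bits=0x1 at bit 0: 0x0001
cnt (3b) val=2 bits=0x2 at bit 1: 0x0005
opcode (4b) val=4 bits=0x4 at bit 4: 0x0045
prio (1b) val=1 bits=0x1 at bit 8: 0x0145
id (4b) val=-6 bits=0xa at bit 9: 0x1545
lvl (3b) val=0 bits=0x0 at bit 13: 0x1545
word = 0x1545 → little-endian bytes:
  [0]=0x45  [1]=0x15

45 15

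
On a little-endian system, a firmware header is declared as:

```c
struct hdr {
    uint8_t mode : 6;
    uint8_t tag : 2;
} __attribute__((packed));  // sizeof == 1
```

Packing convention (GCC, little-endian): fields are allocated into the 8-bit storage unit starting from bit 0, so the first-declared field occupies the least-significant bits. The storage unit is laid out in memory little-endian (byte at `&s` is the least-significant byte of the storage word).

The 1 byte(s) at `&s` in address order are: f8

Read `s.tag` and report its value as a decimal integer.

3

[0]=0xf8 (little-endian) → word 0xf8
mode:6 @ bit 0 → (0xf8>>0)&0x3f = 0x38
tag:2 @ bit 6 → (0xf8>>6)&0x3 = 0x3  ←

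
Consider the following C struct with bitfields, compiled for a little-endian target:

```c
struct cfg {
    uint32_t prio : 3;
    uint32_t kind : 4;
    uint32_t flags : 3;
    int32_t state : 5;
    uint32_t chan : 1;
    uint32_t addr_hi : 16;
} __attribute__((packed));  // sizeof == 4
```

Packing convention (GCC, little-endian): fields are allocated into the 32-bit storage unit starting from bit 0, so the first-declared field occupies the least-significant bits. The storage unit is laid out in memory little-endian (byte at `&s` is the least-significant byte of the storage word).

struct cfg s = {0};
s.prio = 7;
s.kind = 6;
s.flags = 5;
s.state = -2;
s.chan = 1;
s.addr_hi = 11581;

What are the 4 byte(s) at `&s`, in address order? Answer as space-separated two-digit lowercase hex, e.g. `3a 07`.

b7 fa 3d 2d

prio:3 = 7 → 0x7 << 0 → word 0x00000007
kind:4 = 6 → 0x6 << 3 → word 0x00000037
flags:3 = 5 → 0x5 << 7 → word 0x000002b7
state:5 = -2 → 0x1e << 10 → word 0x00007ab7
chan:1 = 1 → 0x1 << 15 → word 0x0000fab7
addr_hi:16 = 11581 → 0x2d3d << 16 → word 0x2d3dfab7
word = 0x2d3dfab7 → little-endian bytes:
  [0]=0xb7  [1]=0xfa  [2]=0x3d  [3]=0x2d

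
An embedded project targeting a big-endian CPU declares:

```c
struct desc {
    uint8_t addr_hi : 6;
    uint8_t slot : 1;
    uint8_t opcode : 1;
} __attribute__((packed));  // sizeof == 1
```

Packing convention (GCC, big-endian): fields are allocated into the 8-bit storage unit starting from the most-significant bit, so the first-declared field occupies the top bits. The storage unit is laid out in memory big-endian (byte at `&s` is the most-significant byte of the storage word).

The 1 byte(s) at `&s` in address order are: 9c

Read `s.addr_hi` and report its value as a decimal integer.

39

[0]=0x9c (big-endian) → word 0x9c
addr_hi:6 @ bit 2 → (0x9c>>2)&0x3f = 0x27  ←
slot:1 @ bit 1 → (0x9c>>1)&0x1 = 0x0
opcode:1 @ bit 0 → (0x9c>>0)&0x1 = 0x0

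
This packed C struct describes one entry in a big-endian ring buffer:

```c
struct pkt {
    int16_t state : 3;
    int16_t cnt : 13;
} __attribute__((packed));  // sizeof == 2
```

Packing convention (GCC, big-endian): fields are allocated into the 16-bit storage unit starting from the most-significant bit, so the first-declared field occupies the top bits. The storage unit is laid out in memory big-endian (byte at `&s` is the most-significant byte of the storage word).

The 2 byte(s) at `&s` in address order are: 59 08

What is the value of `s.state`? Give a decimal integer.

[0]=0x59 [1]=0x08 (big-endian) → word 0x5908
state:3 @ bit 13 → (0x5908>>13)&0x7 = 0x2  ←
cnt:13 @ bit 0 → (0x5908>>0)&0x1fff = 0x1908
state signed 3b, MSB=0: value = 2

2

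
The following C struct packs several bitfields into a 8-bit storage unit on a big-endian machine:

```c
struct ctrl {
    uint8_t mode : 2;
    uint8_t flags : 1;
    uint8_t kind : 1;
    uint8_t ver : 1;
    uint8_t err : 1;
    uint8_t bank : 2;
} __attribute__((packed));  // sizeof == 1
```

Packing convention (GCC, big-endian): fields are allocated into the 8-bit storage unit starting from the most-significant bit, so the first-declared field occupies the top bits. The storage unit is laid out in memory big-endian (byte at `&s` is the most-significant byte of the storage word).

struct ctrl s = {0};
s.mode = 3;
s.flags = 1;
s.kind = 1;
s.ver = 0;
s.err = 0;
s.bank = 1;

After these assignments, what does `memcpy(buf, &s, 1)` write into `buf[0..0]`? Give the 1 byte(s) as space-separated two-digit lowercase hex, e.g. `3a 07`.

f1

mode:2 = 3 → 0x3 << 6 → word 0xc0
flags:1 = 1 → 0x1 << 5 → word 0xe0
kind:1 = 1 → 0x1 << 4 → word 0xf0
ver:1 = 0 → 0x0 << 3 → word 0xf0
err:1 = 0 → 0x0 << 2 → word 0xf0
bank:2 = 1 → 0x1 << 0 → word 0xf1
word = 0xf1 → big-endian bytes:
  [0]=0xf1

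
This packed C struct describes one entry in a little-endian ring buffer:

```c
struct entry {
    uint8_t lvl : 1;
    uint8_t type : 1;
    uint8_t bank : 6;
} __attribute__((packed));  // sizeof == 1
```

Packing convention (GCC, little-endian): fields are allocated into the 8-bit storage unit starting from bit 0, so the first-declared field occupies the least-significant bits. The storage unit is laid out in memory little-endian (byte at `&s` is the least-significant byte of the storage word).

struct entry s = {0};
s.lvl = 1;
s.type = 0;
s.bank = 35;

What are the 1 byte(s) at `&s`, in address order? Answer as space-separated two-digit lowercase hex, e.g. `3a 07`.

lvl:1 = 1 → 0x1 << 0 → word 0x01
type:1 = 0 → 0x0 << 1 → word 0x01
bank:6 = 35 → 0x23 << 2 → word 0x8d
word = 0x8d → little-endian bytes:
  [0]=0x8d

8d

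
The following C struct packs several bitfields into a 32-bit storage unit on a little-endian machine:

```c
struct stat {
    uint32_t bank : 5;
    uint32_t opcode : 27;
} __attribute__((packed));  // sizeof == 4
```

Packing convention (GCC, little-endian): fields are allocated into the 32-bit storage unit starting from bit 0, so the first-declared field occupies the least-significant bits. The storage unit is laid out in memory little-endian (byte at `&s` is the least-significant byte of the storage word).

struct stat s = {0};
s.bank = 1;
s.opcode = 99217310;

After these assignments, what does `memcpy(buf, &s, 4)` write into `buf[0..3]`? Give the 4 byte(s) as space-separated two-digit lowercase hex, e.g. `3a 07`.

bank:5 = 1 → 0x1 << 0 → word 0x00000001
opcode:27 = 99217310 → 0x5e9ef9e << 5 → word 0xbd3df3c1
word = 0xbd3df3c1 → little-endian bytes:
  [0]=0xc1  [1]=0xf3  [2]=0x3d  [3]=0xbd

c1 f3 3d bd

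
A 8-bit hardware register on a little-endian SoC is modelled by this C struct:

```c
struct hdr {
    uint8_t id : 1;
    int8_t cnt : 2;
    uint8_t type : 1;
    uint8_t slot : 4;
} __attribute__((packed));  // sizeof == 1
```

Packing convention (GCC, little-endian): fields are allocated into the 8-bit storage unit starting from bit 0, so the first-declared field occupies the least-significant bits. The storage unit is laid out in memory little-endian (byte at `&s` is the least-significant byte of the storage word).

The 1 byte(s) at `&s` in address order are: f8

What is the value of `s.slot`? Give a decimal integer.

15

[0]=0xf8 (little-endian) → word 0xf8
id [0+:1] = (word>>0) & 0x1 = 0
cnt [1+:2] = (word>>1) & 0x3 = 0
type [3+:1] = (word>>3) & 0x1 = 1
slot [4+:4] = (word>>4) & 0xf = 15  ←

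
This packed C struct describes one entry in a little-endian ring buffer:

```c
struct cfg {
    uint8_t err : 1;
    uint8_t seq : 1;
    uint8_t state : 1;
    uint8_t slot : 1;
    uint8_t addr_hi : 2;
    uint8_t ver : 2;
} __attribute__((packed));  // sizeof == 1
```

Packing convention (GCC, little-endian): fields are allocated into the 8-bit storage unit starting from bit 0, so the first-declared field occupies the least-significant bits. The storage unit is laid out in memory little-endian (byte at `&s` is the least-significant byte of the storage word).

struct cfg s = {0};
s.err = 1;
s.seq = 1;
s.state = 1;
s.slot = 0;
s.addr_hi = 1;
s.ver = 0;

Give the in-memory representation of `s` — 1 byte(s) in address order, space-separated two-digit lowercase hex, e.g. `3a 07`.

17

[0+:1] err=1 & 0x1 = 0x1; word=0x01
[1+:1] seq=1 & 0x1 = 0x1; word=0x03
[2+:1] state=1 & 0x1 = 0x1; word=0x07
[3+:1] slot=0 & 0x1 = 0x0; word=0x07
[4+:2] addr_hi=1 & 0x3 = 0x1; word=0x17
[6+:2] ver=0 & 0x3 = 0x0; word=0x17
word = 0x17 → little-endian bytes:
  [0]=0x17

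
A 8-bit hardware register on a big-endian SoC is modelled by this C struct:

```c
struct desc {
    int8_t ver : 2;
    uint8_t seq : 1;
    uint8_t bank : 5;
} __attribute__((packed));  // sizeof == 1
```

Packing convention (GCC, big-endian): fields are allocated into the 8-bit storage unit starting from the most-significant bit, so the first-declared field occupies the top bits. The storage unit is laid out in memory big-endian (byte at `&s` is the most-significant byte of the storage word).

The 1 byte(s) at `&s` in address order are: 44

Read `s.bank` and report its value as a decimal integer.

4

[0]=0x44 (big-endian) → word 0x44
ver:2 @ bit 6 → (0x44>>6)&0x3 = 0x1
seq:1 @ bit 5 → (0x44>>5)&0x1 = 0x0
bank:5 @ bit 0 → (0x44>>0)&0x1f = 0x4  ←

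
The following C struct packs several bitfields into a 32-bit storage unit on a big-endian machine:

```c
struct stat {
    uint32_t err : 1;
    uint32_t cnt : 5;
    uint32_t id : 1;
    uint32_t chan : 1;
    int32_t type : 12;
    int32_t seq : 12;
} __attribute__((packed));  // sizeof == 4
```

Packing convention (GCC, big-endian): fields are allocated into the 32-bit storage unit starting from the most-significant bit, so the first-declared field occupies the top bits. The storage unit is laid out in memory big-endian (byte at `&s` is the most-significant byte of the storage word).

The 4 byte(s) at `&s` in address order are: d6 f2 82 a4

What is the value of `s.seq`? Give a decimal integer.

676

[0]=0xd6 [1]=0xf2 [2]=0x82 [3]=0xa4 (big-endian) → word 0xd6f282a4
err:1 @ bit 31 → (0xd6f282a4>>31)&0x1 = 0x1
cnt:5 @ bit 26 → (0xd6f282a4>>26)&0x1f = 0x15
id:1 @ bit 25 → (0xd6f282a4>>25)&0x1 = 0x1
chan:1 @ bit 24 → (0xd6f282a4>>24)&0x1 = 0x0
type:12 @ bit 12 → (0xd6f282a4>>12)&0xfff = 0xf28
seq:12 @ bit 0 → (0xd6f282a4>>0)&0xfff = 0x2a4  ←
seq signed 12b, MSB=0: value = 676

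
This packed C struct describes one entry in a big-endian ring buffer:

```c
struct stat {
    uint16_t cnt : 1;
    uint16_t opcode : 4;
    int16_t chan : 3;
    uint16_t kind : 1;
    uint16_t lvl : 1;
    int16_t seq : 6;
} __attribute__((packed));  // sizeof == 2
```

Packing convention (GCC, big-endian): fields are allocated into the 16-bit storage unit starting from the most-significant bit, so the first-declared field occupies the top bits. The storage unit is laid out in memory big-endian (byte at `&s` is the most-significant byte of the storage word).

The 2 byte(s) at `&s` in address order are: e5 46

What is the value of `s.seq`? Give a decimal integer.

6

[0]=0xe5 [1]=0x46 (big-endian) → word 0xe546
cnt [15+:1] = (word>>15) & 0x1 = 1
opcode [11+:4] = (word>>11) & 0xf = 12
chan [8+:3] = (word>>8) & 0x7 = 5
kind [7+:1] = (word>>7) & 0x1 = 0
lvl [6+:1] = (word>>6) & 0x1 = 1
seq [0+:6] = (word>>0) & 0x3f = 6  ←
seq signed 6b, MSB=0: value = 6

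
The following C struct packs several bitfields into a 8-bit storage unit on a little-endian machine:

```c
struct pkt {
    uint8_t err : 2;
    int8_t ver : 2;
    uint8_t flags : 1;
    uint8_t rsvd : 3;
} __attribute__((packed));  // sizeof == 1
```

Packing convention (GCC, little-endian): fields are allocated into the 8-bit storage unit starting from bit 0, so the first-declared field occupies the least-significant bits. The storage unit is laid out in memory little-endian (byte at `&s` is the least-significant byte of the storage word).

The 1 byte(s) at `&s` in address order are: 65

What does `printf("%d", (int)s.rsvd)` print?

[0]=0x65 (little-endian) → word 0x65
err:2 @ bit 0 → (0x65>>0)&0x3 = 0x1
ver:2 @ bit 2 → (0x65>>2)&0x3 = 0x1
flags:1 @ bit 4 → (0x65>>4)&0x1 = 0x0
rsvd:3 @ bit 5 → (0x65>>5)&0x7 = 0x3  ←

3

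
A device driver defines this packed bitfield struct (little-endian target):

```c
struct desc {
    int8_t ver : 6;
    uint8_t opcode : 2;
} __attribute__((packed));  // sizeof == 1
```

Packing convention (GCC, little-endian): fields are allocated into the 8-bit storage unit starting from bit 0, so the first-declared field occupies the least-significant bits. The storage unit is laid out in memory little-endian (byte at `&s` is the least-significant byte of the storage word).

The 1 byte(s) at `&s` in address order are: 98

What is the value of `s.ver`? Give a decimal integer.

24

[0]=0x98 (little-endian) → word 0x98
ver [0+:6] = (word>>0) & 0x3f = 24  ←
opcode [6+:2] = (word>>6) & 0x3 = 2
ver signed 6b, MSB=0: value = 24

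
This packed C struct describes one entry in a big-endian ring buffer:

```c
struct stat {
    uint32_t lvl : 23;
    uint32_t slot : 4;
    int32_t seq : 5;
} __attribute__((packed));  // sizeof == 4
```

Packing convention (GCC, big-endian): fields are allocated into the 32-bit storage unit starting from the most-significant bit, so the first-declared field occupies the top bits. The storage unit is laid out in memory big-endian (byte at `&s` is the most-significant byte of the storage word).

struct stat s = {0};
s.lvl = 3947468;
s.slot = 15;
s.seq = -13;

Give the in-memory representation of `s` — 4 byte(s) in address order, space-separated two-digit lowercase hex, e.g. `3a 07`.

lvl (23b) val=3947468 bits=0x3c3bcc at bit 9: 0x78779800
slot (4b) val=15 bits=0xf at bit 5: 0x787799e0
seq (5b) val=-13 bits=0x13 at bit 0: 0x787799f3
word = 0x787799f3 → big-endian bytes:
  [0]=0x78  [1]=0x77  [2]=0x99  [3]=0xf3

78 77 99 f3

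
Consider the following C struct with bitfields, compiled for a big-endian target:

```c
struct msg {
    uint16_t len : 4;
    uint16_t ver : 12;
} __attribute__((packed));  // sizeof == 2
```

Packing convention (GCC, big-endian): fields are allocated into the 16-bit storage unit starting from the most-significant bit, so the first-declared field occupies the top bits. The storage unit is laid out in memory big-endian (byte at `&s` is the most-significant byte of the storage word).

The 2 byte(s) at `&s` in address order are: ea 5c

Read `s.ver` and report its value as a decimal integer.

[0]=0xea [1]=0x5c (big-endian) → word 0xea5c
len [12+:4] = (word>>12) & 0xf = 14
ver [0+:12] = (word>>0) & 0xfff = 2652  ←

2652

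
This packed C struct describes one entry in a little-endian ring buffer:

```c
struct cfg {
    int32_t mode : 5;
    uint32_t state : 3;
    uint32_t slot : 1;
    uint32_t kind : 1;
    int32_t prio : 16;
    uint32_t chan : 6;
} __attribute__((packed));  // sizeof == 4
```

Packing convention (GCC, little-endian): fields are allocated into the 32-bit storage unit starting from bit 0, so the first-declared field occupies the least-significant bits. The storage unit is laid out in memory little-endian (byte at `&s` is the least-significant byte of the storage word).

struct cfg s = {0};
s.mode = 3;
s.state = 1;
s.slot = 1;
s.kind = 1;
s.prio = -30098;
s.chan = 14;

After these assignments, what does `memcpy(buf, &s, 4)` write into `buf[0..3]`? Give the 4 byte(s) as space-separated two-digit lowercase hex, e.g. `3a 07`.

mode (5b) val=3 bits=0x3 at bit 0: 0x00000003
state (3b) val=1 bits=0x1 at bit 5: 0x00000023
slot (1b) val=1 bits=0x1 at bit 8: 0x00000123
kind (1b) val=1 bits=0x1 at bit 9: 0x00000323
prio (16b) val=-30098 bits=0x8a6e at bit 10: 0x0229bb23
chan (6b) val=14 bits=0xe at bit 26: 0x3a29bb23
word = 0x3a29bb23 → little-endian bytes:
  [0]=0x23  [1]=0xbb  [2]=0x29  [3]=0x3a

23 bb 29 3a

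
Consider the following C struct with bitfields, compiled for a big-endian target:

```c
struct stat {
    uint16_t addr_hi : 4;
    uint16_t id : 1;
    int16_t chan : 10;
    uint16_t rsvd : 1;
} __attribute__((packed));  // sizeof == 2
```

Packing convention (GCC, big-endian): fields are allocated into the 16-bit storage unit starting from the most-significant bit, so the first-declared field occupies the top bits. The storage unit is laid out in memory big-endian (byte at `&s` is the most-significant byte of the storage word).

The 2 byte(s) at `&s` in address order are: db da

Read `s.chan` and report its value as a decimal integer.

493

[0]=0xdb [1]=0xda (big-endian) → word 0xdbda
addr_hi:4 @ bit 12 → (0xdbda>>12)&0xf = 0xd
id:1 @ bit 11 → (0xdbda>>11)&0x1 = 0x1
chan:10 @ bit 1 → (0xdbda>>1)&0x3ff = 0x1ed  ←
rsvd:1 @ bit 0 → (0xdbda>>0)&0x1 = 0x0
chan signed 10b, MSB=0: value = 493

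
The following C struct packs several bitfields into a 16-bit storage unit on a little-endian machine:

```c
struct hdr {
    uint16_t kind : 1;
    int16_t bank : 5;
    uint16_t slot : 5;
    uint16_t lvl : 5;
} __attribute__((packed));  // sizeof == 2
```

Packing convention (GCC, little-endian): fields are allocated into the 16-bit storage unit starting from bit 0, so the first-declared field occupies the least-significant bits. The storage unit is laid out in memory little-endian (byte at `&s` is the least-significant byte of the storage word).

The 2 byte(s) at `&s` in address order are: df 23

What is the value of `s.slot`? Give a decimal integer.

[0]=0xdf [1]=0x23 (little-endian) → word 0x23df
kind [0+:1] = (word>>0) & 0x1 = 1
bank [1+:5] = (word>>1) & 0x1f = 15
slot [6+:5] = (word>>6) & 0x1f = 15  ←
lvl [11+:5] = (word>>11) & 0x1f = 4

15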